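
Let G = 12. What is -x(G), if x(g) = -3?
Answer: 3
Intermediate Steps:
-x(G) = -1*(-3) = 3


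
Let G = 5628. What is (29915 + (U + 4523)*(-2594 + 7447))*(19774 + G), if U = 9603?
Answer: 1742155348986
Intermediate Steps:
(29915 + (U + 4523)*(-2594 + 7447))*(19774 + G) = (29915 + (9603 + 4523)*(-2594 + 7447))*(19774 + 5628) = (29915 + 14126*4853)*25402 = (29915 + 68553478)*25402 = 68583393*25402 = 1742155348986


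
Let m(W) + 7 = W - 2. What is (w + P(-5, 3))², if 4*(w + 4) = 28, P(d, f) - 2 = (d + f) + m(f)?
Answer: 9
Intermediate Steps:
m(W) = -9 + W (m(W) = -7 + (W - 2) = -7 + (-2 + W) = -9 + W)
P(d, f) = -7 + d + 2*f (P(d, f) = 2 + ((d + f) + (-9 + f)) = 2 + (-9 + d + 2*f) = -7 + d + 2*f)
w = 3 (w = -4 + (¼)*28 = -4 + 7 = 3)
(w + P(-5, 3))² = (3 + (-7 - 5 + 2*3))² = (3 + (-7 - 5 + 6))² = (3 - 6)² = (-3)² = 9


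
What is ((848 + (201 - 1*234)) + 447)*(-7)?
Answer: -8834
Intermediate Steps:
((848 + (201 - 1*234)) + 447)*(-7) = ((848 + (201 - 234)) + 447)*(-7) = ((848 - 33) + 447)*(-7) = (815 + 447)*(-7) = 1262*(-7) = -8834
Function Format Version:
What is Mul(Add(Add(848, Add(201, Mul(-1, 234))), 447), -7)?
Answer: -8834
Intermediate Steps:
Mul(Add(Add(848, Add(201, Mul(-1, 234))), 447), -7) = Mul(Add(Add(848, Add(201, -234)), 447), -7) = Mul(Add(Add(848, -33), 447), -7) = Mul(Add(815, 447), -7) = Mul(1262, -7) = -8834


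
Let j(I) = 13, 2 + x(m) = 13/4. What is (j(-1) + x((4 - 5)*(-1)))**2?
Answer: 3249/16 ≈ 203.06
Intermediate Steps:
x(m) = 5/4 (x(m) = -2 + 13/4 = 5/4)
(j(-1) + x((4 - 5)*(-1)))**2 = (13 + 5/4)**2 = (57/4)**2 = 3249/16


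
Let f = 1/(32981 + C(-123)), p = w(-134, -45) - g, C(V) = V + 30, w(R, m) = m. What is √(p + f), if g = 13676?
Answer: 3*I*√412247651426/16444 ≈ 117.14*I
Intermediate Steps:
C(V) = 30 + V
p = -13721 (p = -45 - 1*13676 = -45 - 13676 = -13721)
f = 1/32888 (f = 1/(32981 + (30 - 123)) = 1/(32981 - 93) = 1/32888 ≈ 3.0406e-5)
√(p + f) = √(-13721 + 1/32888) = √(-451256247/32888) = 3*I*√412247651426/16444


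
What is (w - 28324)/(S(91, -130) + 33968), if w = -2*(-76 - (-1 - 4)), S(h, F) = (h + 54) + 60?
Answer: -9394/11391 ≈ -0.82469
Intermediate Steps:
S(h, F) = 114 + h (S(h, F) = (54 + h) + 60 = 114 + h)
w = 142 (w = -2*(-76 - 1*(-5)) = -2*(-76 + 5) = -2*(-71) = 142)
(w - 28324)/(S(91, -130) + 33968) = (142 - 28324)/((114 + 91) + 33968) = -28182/(205 + 33968) = -28182/34173 = -28182*1/34173 = -9394/11391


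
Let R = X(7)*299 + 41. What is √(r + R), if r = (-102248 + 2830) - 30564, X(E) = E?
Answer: 2*I*√31962 ≈ 357.56*I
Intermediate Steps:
R = 2134 (R = 7*299 + 41 = 2093 + 41 = 2134)
r = -129982 (r = -99418 - 30564 = -129982)
√(r + R) = √(-129982 + 2134) = √(-127848) = 2*I*√31962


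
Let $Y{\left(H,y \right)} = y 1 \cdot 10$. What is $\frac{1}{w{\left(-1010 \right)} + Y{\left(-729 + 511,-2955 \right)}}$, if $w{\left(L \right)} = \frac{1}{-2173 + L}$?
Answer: $- \frac{3183}{94057651} \approx -3.3841 \cdot 10^{-5}$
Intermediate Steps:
$Y{\left(H,y \right)} = 10 y$ ($Y{\left(H,y \right)} = y 10 = 10 y$)
$\frac{1}{w{\left(-1010 \right)} + Y{\left(-729 + 511,-2955 \right)}} = \frac{1}{\frac{1}{-2173 - 1010} + 10 \left(-2955\right)} = \frac{1}{\frac{1}{-3183} - 29550} = \frac{1}{- \frac{1}{3183} - 29550} = \frac{1}{- \frac{94057651}{3183}} = - \frac{3183}{94057651}$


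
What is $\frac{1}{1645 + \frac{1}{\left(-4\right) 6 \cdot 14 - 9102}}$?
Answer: $\frac{9438}{15525509} \approx 0.0006079$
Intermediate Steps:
$\frac{1}{1645 + \frac{1}{\left(-4\right) 6 \cdot 14 - 9102}} = \frac{1}{1645 + \frac{1}{\left(-24\right) 14 - 9102}} = \frac{1}{1645 + \frac{1}{-336 - 9102}} = \frac{1}{1645 + \frac{1}{-9438}} = \frac{1}{1645 - \frac{1}{9438}} = \frac{1}{\frac{15525509}{9438}} = \frac{9438}{15525509}$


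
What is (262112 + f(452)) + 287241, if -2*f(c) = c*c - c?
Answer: 447427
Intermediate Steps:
f(c) = c/2 - c²/2 (f(c) = -(c*c - c)/2 = -(c² - c)/2 = c/2 - c²/2)
(262112 + f(452)) + 287241 = (262112 + (½)*452*(1 - 1*452)) + 287241 = (262112 + (½)*452*(1 - 452)) + 287241 = (262112 + (½)*452*(-451)) + 287241 = (262112 - 101926) + 287241 = 160186 + 287241 = 447427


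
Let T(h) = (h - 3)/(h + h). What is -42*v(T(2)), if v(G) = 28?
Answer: -1176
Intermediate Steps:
T(h) = (-3 + h)/(2*h) (T(h) = (-3 + h)/((2*h)) = (-3 + h)*(1/(2*h)) = (-3 + h)/(2*h))
-42*v(T(2)) = -42*28 = -1176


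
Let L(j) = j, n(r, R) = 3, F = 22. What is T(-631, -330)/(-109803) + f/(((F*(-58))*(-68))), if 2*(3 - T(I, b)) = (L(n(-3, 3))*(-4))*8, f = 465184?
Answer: 62590899/11675719 ≈ 5.3608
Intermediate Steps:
T(I, b) = 51 (T(I, b) = 3 - 3*(-4)*8/2 = 3 - (-6)*8 = 3 - ½*(-96) = 3 + 48 = 51)
T(-631, -330)/(-109803) + f/(((F*(-58))*(-68))) = 51/(-109803) + 465184/(((22*(-58))*(-68))) = 51*(-1/109803) + 465184/((-1276*(-68))) = -1/2153 + 465184/86768 = -1/2153 + 465184*(1/86768) = -1/2153 + 29074/5423 = 62590899/11675719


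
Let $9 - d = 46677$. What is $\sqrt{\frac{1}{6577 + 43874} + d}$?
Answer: $\frac{i \sqrt{118784219067417}}{50451} \approx 216.03 i$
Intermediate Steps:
$d = -46668$ ($d = 9 - 46677 = -46668$)
$\sqrt{\frac{1}{6577 + 43874} + d} = \sqrt{\frac{1}{6577 + 43874} - 46668} = \sqrt{\frac{1}{50451} - 46668} = \sqrt{- \frac{2354447267}{50451}} = \frac{i \sqrt{118784219067417}}{50451}$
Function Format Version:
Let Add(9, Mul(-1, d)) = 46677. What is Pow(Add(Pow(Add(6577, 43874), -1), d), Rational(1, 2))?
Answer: Mul(Rational(1, 50451), I, Pow(118784219067417, Rational(1, 2))) ≈ Mul(216.03, I)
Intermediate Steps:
d = -46668 (d = Add(9, Mul(-1, 46677)) = Add(9, -46677) = -46668)
Pow(Add(Pow(Add(6577, 43874), -1), d), Rational(1, 2)) = Pow(Add(Pow(Add(6577, 43874), -1), -46668), Rational(1, 2)) = Pow(Add(Pow(50451, -1), -46668), Rational(1, 2)) = Pow(Add(Rational(1, 50451), -46668), Rational(1, 2)) = Pow(Rational(-2354447267, 50451), Rational(1, 2)) = Mul(Rational(1, 50451), I, Pow(118784219067417, Rational(1, 2)))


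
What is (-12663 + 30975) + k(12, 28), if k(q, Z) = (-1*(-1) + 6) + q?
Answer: 18331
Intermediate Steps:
k(q, Z) = 7 + q (k(q, Z) = (1 + 6) + q = 7 + q)
(-12663 + 30975) + k(12, 28) = (-12663 + 30975) + (7 + 12) = 18312 + 19 = 18331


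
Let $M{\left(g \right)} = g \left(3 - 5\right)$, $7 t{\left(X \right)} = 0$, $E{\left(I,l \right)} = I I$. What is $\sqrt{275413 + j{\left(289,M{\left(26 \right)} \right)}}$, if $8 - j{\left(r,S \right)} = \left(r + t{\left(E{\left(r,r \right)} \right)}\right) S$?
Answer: $\sqrt{290449} \approx 538.93$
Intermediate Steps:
$E{\left(I,l \right)} = I^{2}$
$t{\left(X \right)} = 0$ ($t{\left(X \right)} = \frac{1}{7} \cdot 0 = 0$)
$M{\left(g \right)} = - 2 g$ ($M{\left(g \right)} = g \left(-2\right) = - 2 g$)
$j{\left(r,S \right)} = 8 - S r$ ($j{\left(r,S \right)} = 8 - \left(r + 0\right) S = 8 - r S = 8 - S r$)
$\sqrt{275413 + j{\left(289,M{\left(26 \right)} \right)}} = \sqrt{275413 - \left(-8 + \left(-2\right) 26 \cdot 289\right)} = \sqrt{275413 - \left(-8 - 15028\right)} = \sqrt{275413 + \left(8 + 15028\right)} = \sqrt{275413 + 15036} = \sqrt{290449}$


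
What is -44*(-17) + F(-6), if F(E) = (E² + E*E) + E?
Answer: 814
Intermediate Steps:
F(E) = E + 2*E² (F(E) = (E² + E²) + E = 2*E² + E = E + 2*E²)
-44*(-17) + F(-6) = -44*(-17) - 6*(1 + 2*(-6)) = 748 - 6*(1 - 12) = 748 - 6*(-11) = 748 + 66 = 814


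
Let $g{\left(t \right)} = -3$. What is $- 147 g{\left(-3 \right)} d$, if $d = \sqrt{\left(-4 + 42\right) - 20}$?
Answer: $1323 \sqrt{2} \approx 1871.0$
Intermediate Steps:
$d = 3 \sqrt{2}$ ($d = \sqrt{38 - 20} = \sqrt{18} = 3 \sqrt{2} \approx 4.2426$)
$- 147 g{\left(-3 \right)} d = \left(-147\right) \left(-3\right) 3 \sqrt{2} = 441 \cdot 3 \sqrt{2} = 1323 \sqrt{2}$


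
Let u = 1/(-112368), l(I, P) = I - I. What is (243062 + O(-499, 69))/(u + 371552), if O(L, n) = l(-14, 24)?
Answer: 27312390816/41750555135 ≈ 0.65418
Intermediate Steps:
l(I, P) = 0
u = -1/112368 ≈ -8.8993e-6
O(L, n) = 0
(243062 + O(-499, 69))/(u + 371552) = (243062 + 0)/(-1/112368 + 371552) = 243062/(41750555135/112368) = 243062*(112368/41750555135) = 27312390816/41750555135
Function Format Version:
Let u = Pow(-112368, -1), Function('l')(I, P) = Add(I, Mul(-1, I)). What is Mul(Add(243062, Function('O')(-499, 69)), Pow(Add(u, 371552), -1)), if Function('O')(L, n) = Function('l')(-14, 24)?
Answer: Rational(27312390816, 41750555135) ≈ 0.65418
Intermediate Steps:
Function('l')(I, P) = 0
u = Rational(-1, 112368) ≈ -8.8993e-6
Function('O')(L, n) = 0
Mul(Add(243062, Function('O')(-499, 69)), Pow(Add(u, 371552), -1)) = Mul(Add(243062, 0), Pow(Add(Rational(-1, 112368), 371552), -1)) = Mul(243062, Pow(Rational(41750555135, 112368), -1)) = Mul(243062, Rational(112368, 41750555135)) = Rational(27312390816, 41750555135)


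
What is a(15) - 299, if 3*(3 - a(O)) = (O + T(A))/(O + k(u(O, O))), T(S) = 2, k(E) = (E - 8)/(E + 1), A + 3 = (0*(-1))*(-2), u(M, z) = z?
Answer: -219608/741 ≈ -296.37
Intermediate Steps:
A = -3 (A = -3 + (0*(-1))*(-2) = -3 + 0*(-2) = -3 + 0 = -3)
k(E) = (-8 + E)/(1 + E)
a(O) = 3 - (2 + O)/(3*(O + (-8 + O)/(1 + O))) (a(O) = 3 - (O + 2)/(3*(O + (-8 + O)/(1 + O))) = 3 - (2 + O)/(3*(O + (-8 + O)/(1 + O))))
a(15) - 299 = (-74 + 8*15**2 + 15*15)/(3*(-8 + 15**2 + 2*15)) - 299 = (-74 + 8*225 + 225)/(3*(-8 + 225 + 30)) - 299 = (1/3)*(-74 + 1800 + 225)/247 - 299 = (1/3)*(1/247)*1951 - 299 = 1951/741 - 299 = -219608/741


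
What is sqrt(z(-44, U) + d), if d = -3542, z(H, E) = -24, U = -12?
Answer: I*sqrt(3566) ≈ 59.716*I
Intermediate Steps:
sqrt(z(-44, U) + d) = sqrt(-24 - 3542) = sqrt(-3566) = I*sqrt(3566)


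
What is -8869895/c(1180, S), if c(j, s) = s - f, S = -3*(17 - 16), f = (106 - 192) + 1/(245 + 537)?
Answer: -1387251578/12981 ≈ -1.0687e+5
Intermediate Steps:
f = -67251/782 (f = -86 + 1/782 = -67251/782 ≈ -85.999)
S = -3 (S = -3*1 = -3)
c(j, s) = 67251/782 + s (c(j, s) = s - 1*(-67251/782) = s + 67251/782 = 67251/782 + s)
-8869895/c(1180, S) = -8869895/(67251/782 - 3) = -8869895/64905/782 = -8869895*782/64905 = -1387251578/12981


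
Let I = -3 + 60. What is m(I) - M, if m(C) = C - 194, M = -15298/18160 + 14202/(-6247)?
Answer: -7594280657/56722760 ≈ -133.88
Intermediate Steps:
I = 57
M = -176737463/56722760 (M = -15298*1/18160 + 14202*(-1/6247) = -7649/9080 - 14202/6247 = -176737463/56722760 ≈ -3.1158)
m(C) = -194 + C
m(I) - M = (-194 + 57) - 1*(-176737463/56722760) = -137 + 176737463/56722760 = -7594280657/56722760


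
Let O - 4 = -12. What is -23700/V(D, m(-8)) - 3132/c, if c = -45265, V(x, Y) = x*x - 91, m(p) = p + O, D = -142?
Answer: -336637288/302868115 ≈ -1.1115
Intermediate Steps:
O = -8 (O = 4 - 12 = -8)
m(p) = -8 + p (m(p) = p - 8 = -8 + p)
V(x, Y) = -91 + x² (V(x, Y) = x² - 91 = -91 + x²)
-23700/V(D, m(-8)) - 3132/c = -23700/(-91 + (-142)²) - 3132/(-45265) = -23700/(-91 + 20164) - 3132*(-1/45265) = -23700/20073 + 3132/45265 = -23700*1/20073 + 3132/45265 = -7900/6691 + 3132/45265 = -336637288/302868115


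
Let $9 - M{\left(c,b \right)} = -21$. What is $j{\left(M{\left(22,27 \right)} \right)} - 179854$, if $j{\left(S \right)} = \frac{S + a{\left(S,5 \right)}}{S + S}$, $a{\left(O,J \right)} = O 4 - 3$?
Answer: $- \frac{3597031}{20} \approx -1.7985 \cdot 10^{5}$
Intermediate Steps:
$M{\left(c,b \right)} = 30$ ($M{\left(c,b \right)} = 9 - -21 = 9 + 21 = 30$)
$a{\left(O,J \right)} = -3 + 4 O$ ($a{\left(O,J \right)} = 4 O - 3 = -3 + 4 O$)
$j{\left(S \right)} = \frac{-3 + 5 S}{2 S}$ ($j{\left(S \right)} = \frac{S + \left(-3 + 4 S\right)}{S + S} = \frac{-3 + 5 S}{2 S}$)
$j{\left(M{\left(22,27 \right)} \right)} - 179854 = \frac{-3 + 5 \cdot 30}{2 \cdot 30} - 179854 = \frac{1}{2} \cdot \frac{1}{30} \left(-3 + 150\right) - 179854 = \frac{1}{2} \cdot \frac{1}{30} \cdot 147 - 179854 = \frac{49}{20} - 179854 = - \frac{3597031}{20}$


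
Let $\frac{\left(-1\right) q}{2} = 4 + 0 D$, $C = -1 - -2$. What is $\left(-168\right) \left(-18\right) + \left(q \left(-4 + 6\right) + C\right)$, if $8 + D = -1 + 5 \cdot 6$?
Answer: $3009$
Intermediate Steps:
$D = 21$ ($D = -8 + \left(-1 + 5 \cdot 6\right) = -8 + \left(-1 + 30\right) = -8 + 29 = 21$)
$C = 1$ ($C = -1 + 2 = 1$)
$q = -8$ ($q = - 2 \left(4 + 0 \cdot 21\right) = - 2 \left(4 + 0\right) = \left(-2\right) 4 = -8$)
$\left(-168\right) \left(-18\right) + \left(q \left(-4 + 6\right) + C\right) = \left(-168\right) \left(-18\right) + \left(- 8 \left(-4 + 6\right) + 1\right) = 3024 + \left(\left(-8\right) 2 + 1\right) = 3024 + \left(-16 + 1\right) = 3024 - 15 = 3009$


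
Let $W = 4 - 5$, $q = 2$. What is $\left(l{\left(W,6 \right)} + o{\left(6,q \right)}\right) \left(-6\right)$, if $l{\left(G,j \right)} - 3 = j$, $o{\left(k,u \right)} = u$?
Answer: $-66$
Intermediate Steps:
$W = -1$ ($W = 4 - 5 = -1$)
$l{\left(G,j \right)} = 3 + j$
$\left(l{\left(W,6 \right)} + o{\left(6,q \right)}\right) \left(-6\right) = \left(\left(3 + 6\right) + 2\right) \left(-6\right) = \left(9 + 2\right) \left(-6\right) = 11 \left(-6\right) = -66$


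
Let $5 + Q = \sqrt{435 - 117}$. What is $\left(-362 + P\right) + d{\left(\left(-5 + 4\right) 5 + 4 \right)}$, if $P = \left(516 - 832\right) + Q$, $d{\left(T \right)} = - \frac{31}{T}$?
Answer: $-652 + \sqrt{318} \approx -634.17$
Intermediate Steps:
$Q = -5 + \sqrt{318}$ ($Q = -5 + \sqrt{435 - 117} = -5 + \sqrt{318} \approx 12.833$)
$P = -321 + \sqrt{318}$ ($P = \left(516 - 832\right) - \left(5 - \sqrt{318}\right) = -316 - \left(5 - \sqrt{318}\right) = -321 + \sqrt{318} \approx -303.17$)
$\left(-362 + P\right) + d{\left(\left(-5 + 4\right) 5 + 4 \right)} = \left(-362 - \left(321 - \sqrt{318}\right)\right) - \frac{31}{\left(-5 + 4\right) 5 + 4} = \left(-683 + \sqrt{318}\right) - \frac{31}{\left(-1\right) 5 + 4} = \left(-683 + \sqrt{318}\right) - \frac{31}{-5 + 4} = \left(-683 + \sqrt{318}\right) - \frac{31}{-1} = \left(-683 + \sqrt{318}\right) - -31 = \left(-683 + \sqrt{318}\right) + 31 = -652 + \sqrt{318}$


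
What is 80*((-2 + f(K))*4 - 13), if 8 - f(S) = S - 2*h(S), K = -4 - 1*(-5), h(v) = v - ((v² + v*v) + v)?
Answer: -720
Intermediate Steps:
h(v) = -2*v² (h(v) = v - ((v² + v²) + v) = v - (2*v² + v) = v - (v + 2*v²) = v + (-v - 2*v²) = -2*v²)
K = 1 (K = -4 + 5 = 1)
f(S) = 8 - S - 4*S² (f(S) = 8 - (S - (-4)*S²) = 8 - (S + 4*S²) = 8 + (-S - 4*S²) = 8 - S - 4*S²)
80*((-2 + f(K))*4 - 13) = 80*((-2 + (8 - 1*1 - 4*1²))*4 - 13) = 80*((-2 + (8 - 1 - 4*1))*4 - 13) = 80*((-2 + (8 - 1 - 4))*4 - 13) = 80*((-2 + 3)*4 - 13) = 80*(1*4 - 13) = 80*(4 - 13) = 80*(-9) = -720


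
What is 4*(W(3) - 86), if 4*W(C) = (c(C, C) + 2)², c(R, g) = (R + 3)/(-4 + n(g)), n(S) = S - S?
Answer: -1375/4 ≈ -343.75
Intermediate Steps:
n(S) = 0
c(R, g) = -¾ - R/4 (c(R, g) = (R + 3)/(-4 + 0) = (3 + R)/(-4) = (3 + R)*(-¼) = -¾ - R/4)
W(C) = (5/4 - C/4)²/4 (W(C) = ((-¾ - C/4) + 2)²/4 = (5/4 - C/4)²/4)
4*(W(3) - 86) = 4*((5 - 1*3)²/64 - 86) = 4*((5 - 3)²/64 - 86) = 4*((1/64)*2² - 86) = 4*((1/64)*4 - 86) = 4*(1/16 - 86) = 4*(-1375/16) = -1375/4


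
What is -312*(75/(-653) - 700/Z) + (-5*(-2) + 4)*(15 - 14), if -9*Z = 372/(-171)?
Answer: 18291408202/20243 ≈ 9.0359e+5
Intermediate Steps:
Z = 124/513 (Z = -124/(3*(-171)) = -124*(-1)/(3*171) = -⅑*(-124/57) = 124/513 ≈ 0.24172)
-312*(75/(-653) - 700/Z) + (-5*(-2) + 4)*(15 - 14) = -312*(75/(-653) - 700/124/513) + (-5*(-2) + 4)*(15 - 14) = -312*(75*(-1/653) - 700*513/124) + (10 + 4)*1 = -312*(-75/653 - 89775/31) + 14*1 = -312*(-58625400/20243) + 14 = 18291124800/20243 + 14 = 18291408202/20243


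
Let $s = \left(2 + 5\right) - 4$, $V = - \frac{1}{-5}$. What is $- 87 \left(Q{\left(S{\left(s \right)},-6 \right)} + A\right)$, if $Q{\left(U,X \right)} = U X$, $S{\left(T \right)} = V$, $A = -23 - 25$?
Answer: $\frac{21402}{5} \approx 4280.4$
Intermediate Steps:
$A = -48$
$V = \frac{1}{5}$ ($V = \left(-1\right) \left(- \frac{1}{5}\right) = \frac{1}{5} \approx 0.2$)
$s = 3$ ($s = 7 - 4 = 3$)
$S{\left(T \right)} = \frac{1}{5}$
$- 87 \left(Q{\left(S{\left(s \right)},-6 \right)} + A\right) = - 87 \left(\frac{1}{5} \left(-6\right) - 48\right) = - 87 \left(- \frac{6}{5} - 48\right) = \left(-87\right) \left(- \frac{246}{5}\right) = \frac{21402}{5}$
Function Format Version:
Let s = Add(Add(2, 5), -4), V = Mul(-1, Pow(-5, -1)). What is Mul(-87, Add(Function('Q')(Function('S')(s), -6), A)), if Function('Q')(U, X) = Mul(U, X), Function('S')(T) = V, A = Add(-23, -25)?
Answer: Rational(21402, 5) ≈ 4280.4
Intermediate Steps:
A = -48
V = Rational(1, 5) (V = Mul(-1, Rational(-1, 5)) = Rational(1, 5) ≈ 0.20000)
s = 3 (s = Add(7, -4) = 3)
Function('S')(T) = Rational(1, 5)
Mul(-87, Add(Function('Q')(Function('S')(s), -6), A)) = Mul(-87, Add(Mul(Rational(1, 5), -6), -48)) = Mul(-87, Add(Rational(-6, 5), -48)) = Mul(-87, Rational(-246, 5)) = Rational(21402, 5)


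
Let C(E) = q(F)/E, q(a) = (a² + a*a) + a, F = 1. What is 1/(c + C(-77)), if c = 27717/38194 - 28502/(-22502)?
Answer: 33088493438/64634130815 ≈ 0.51194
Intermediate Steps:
q(a) = a + 2*a² (q(a) = (a² + a²) + a = 2*a² + a = a + 2*a²)
C(E) = 3/E (C(E) = (1*(1 + 2*1))/E = (1*(1 + 2))/E = (1*3)/E = 3/E)
c = 856146661/429720694 (c = 27717*(1/38194) - 28502*(-1/22502) = 27717/38194 + 14251/11251 = 856146661/429720694 ≈ 1.9923)
1/(c + C(-77)) = 1/(856146661/429720694 + 3/(-77)) = 1/(856146661/429720694 + 3*(-1/77)) = 1/(856146661/429720694 - 3/77) = 1/(64634130815/33088493438) = 33088493438/64634130815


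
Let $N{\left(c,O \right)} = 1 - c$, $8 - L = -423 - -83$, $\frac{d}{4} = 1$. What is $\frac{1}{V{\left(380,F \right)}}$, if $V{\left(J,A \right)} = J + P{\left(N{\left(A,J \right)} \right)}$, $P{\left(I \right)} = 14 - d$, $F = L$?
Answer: $\frac{1}{390} \approx 0.0025641$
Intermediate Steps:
$d = 4$ ($d = 4 \cdot 1 = 4$)
$L = 348$ ($L = 8 - \left(-423 - -83\right) = 8 - \left(-423 + 83\right) = 8 - -340 = 8 + 340 = 348$)
$F = 348$
$P{\left(I \right)} = 10$ ($P{\left(I \right)} = 14 - 4 = 10$)
$V{\left(J,A \right)} = 10 + J$ ($V{\left(J,A \right)} = J + 10 = 10 + J$)
$\frac{1}{V{\left(380,F \right)}} = \frac{1}{10 + 380} = \frac{1}{390}$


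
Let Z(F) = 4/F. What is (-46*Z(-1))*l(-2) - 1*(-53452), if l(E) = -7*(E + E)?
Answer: 58604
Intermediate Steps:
l(E) = -14*E
(-46*Z(-1))*l(-2) - 1*(-53452) = (-184/(-1))*(-14*(-2)) - 1*(-53452) = -184*(-1)*28 + 53452 = -46*(-4)*28 + 53452 = 184*28 + 53452 = 5152 + 53452 = 58604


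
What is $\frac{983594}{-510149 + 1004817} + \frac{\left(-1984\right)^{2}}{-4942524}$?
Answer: $\frac{364287133531}{305613557754} \approx 1.192$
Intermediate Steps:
$\frac{983594}{-510149 + 1004817} + \frac{\left(-1984\right)^{2}}{-4942524} = \frac{983594}{494668} + 3936256 \left(- \frac{1}{4942524}\right) = 983594 \cdot \frac{1}{494668} - \frac{984064}{1235631} = \frac{491797}{247334} - \frac{984064}{1235631} = \frac{364287133531}{305613557754}$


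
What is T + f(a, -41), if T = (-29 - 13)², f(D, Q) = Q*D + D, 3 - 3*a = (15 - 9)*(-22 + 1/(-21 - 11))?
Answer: -77/2 ≈ -38.500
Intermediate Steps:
a = 721/16 (a = 1 - (15 - 9)*(-22 + 1/(-21 - 11))/3 = 1 - 2*(-22 + 1/(-32)) = 1 - 2*(-22 - 1/32) = 1 - 2*(-705)/32 = 1 - ⅓*(-2115/16) = 1 + 705/16 = 721/16 ≈ 45.063)
f(D, Q) = D + D*Q (f(D, Q) = D*Q + D = D + D*Q)
T = 1764 (T = (-42)² = 1764)
T + f(a, -41) = 1764 + 721*(1 - 41)/16 = 1764 + (721/16)*(-40) = 1764 - 3605/2 = -77/2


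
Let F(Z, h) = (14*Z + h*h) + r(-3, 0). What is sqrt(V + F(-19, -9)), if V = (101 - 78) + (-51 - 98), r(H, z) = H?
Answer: I*sqrt(314) ≈ 17.72*I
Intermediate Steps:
F(Z, h) = -3 + h**2 + 14*Z (F(Z, h) = (14*Z + h*h) - 3 = (14*Z + h**2) - 3 = (h**2 + 14*Z) - 3 = -3 + h**2 + 14*Z)
V = -126 (V = 23 - 149 = -126)
sqrt(V + F(-19, -9)) = sqrt(-126 + (-3 + (-9)**2 + 14*(-19))) = sqrt(-126 + (-3 + 81 - 266)) = sqrt(-126 - 188) = sqrt(-314) = I*sqrt(314)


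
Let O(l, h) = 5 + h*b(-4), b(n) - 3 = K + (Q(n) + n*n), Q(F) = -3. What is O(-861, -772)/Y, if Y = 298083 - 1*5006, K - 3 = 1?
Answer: -15435/293077 ≈ -0.052665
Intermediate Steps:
K = 4 (K = 3 + 1 = 4)
Y = 293077 (Y = 298083 - 5006 = 293077)
b(n) = 4 + n² (b(n) = 3 + (4 + (-3 + n*n)) = 3 + (4 + (-3 + n²)) = 3 + (1 + n²) = 4 + n²)
O(l, h) = 5 + 20*h (O(l, h) = 5 + h*(4 + (-4)²) = 5 + h*(4 + 16) = 5 + h*20 = 5 + 20*h)
O(-861, -772)/Y = (5 + 20*(-772))/293077 = (5 - 15440)*(1/293077) = -15435*1/293077 = -15435/293077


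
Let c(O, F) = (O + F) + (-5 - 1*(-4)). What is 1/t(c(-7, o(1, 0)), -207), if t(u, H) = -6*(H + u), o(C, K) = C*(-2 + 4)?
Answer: 1/1278 ≈ 0.00078247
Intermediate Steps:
o(C, K) = 2*C (o(C, K) = C*2 = 2*C)
c(O, F) = -1 + F + O (c(O, F) = (F + O) + (-5 + 4) = (F + O) - 1 = -1 + F + O)
t(u, H) = -6*H - 6*u
1/t(c(-7, o(1, 0)), -207) = 1/(-6*(-207) - 6*(-1 + 2*1 - 7)) = 1/(1242 - 6*(-1 + 2 - 7)) = 1/(1242 - 6*(-6)) = 1/(1242 + 36) = 1/1278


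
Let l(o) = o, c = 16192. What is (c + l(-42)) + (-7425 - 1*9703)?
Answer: -978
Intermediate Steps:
(c + l(-42)) + (-7425 - 1*9703) = (16192 - 42) + (-7425 - 1*9703) = 16150 + (-7425 - 9703) = 16150 - 17128 = -978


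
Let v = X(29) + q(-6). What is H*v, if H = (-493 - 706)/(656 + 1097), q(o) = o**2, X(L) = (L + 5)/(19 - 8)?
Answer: -46870/1753 ≈ -26.737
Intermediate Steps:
X(L) = 5/11 + L/11 (X(L) = (5 + L)/11 = (5 + L)*(1/11) = 5/11 + L/11)
H = -1199/1753 ≈ -0.68397
v = 430/11 (v = (5/11 + (1/11)*29) + (-6)**2 = (5/11 + 29/11) + 36 = 34/11 + 36 = 430/11 ≈ 39.091)
H*v = -1199/1753*430/11 = -46870/1753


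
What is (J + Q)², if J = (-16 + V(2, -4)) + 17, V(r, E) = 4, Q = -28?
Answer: 529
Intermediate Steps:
J = 5 (J = (-16 + 4) + 17 = -12 + 17 = 5)
(J + Q)² = (5 - 28)² = (-23)² = 529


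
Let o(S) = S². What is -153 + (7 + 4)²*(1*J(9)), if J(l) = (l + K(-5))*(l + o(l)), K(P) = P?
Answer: 43407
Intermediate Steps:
J(l) = (-5 + l)*(l + l²) (J(l) = (l - 5)*(l + l²) = (-5 + l)*(l + l²))
-153 + (7 + 4)²*(1*J(9)) = -153 + (7 + 4)²*(1*(9*(-5 + 9² - 4*9))) = -153 + 11²*(1*(9*(-5 + 81 - 36))) = -153 + 121*(1*(9*40)) = -153 + 121*(1*360) = -153 + 121*360 = -153 + 43560 = 43407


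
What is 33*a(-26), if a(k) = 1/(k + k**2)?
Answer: 33/650 ≈ 0.050769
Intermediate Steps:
33*a(-26) = 33*(1/((-26)*(1 - 26))) = 33*(-1/26/(-25)) = 33*(-1/26*(-1/25)) = 33*(1/650) = 33/650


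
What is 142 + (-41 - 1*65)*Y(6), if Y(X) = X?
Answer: -494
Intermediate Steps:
142 + (-41 - 1*65)*Y(6) = 142 + (-41 - 1*65)*6 = 142 + (-41 - 65)*6 = 142 - 106*6 = 142 - 636 = -494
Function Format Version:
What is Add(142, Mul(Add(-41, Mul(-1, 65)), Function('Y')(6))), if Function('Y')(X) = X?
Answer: -494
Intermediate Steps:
Add(142, Mul(Add(-41, Mul(-1, 65)), Function('Y')(6))) = Add(142, Mul(Add(-41, Mul(-1, 65)), 6)) = Add(142, Mul(Add(-41, -65), 6)) = Add(142, Mul(-106, 6)) = Add(142, -636) = -494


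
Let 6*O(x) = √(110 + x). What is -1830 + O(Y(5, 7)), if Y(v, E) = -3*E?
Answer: -1830 + √89/6 ≈ -1828.4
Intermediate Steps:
O(x) = √(110 + x)/6
-1830 + O(Y(5, 7)) = -1830 + √(110 - 3*7)/6 = -1830 + √(110 - 21)/6 = -1830 + √89/6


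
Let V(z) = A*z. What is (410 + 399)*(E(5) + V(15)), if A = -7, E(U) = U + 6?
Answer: -76046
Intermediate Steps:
E(U) = 6 + U
V(z) = -7*z
(410 + 399)*(E(5) + V(15)) = (410 + 399)*((6 + 5) - 7*15) = 809*(11 - 105) = 809*(-94) = -76046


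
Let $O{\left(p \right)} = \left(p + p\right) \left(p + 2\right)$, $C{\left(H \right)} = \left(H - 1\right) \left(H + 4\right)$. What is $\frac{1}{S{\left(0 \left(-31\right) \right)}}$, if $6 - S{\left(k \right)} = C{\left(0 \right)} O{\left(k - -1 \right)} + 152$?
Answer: $- \frac{1}{122} \approx -0.0081967$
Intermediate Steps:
$C{\left(H \right)} = \left(-1 + H\right) \left(4 + H\right)$
$O{\left(p \right)} = 2 p \left(2 + p\right)$
$S{\left(k \right)} = -146 + 8 \left(1 + k\right) \left(3 + k\right)$ ($S{\left(k \right)} = 6 - \left(\left(-4 + 0^{2} + 3 \cdot 0\right) 2 \left(k - -1\right) \left(2 + \left(k - -1\right)\right) + 152\right) = 6 - \left(\left(-4 + 0 + 0\right) 2 \left(k + 1\right) \left(2 + \left(k + 1\right)\right) + 152\right) = 6 - \left(- 4 \cdot 2 \left(1 + k\right) \left(2 + \left(1 + k\right)\right) + 152\right) = 6 - \left(- 4 \cdot 2 \left(1 + k\right) \left(3 + k\right) + 152\right) = 6 - \left(- 8 \left(1 + k\right) \left(3 + k\right) + 152\right) = 6 - \left(152 - 8 \left(1 + k\right) \left(3 + k\right)\right) = 6 + \left(-152 + 8 \left(1 + k\right) \left(3 + k\right)\right) = -146 + 8 \left(1 + k\right) \left(3 + k\right)$)
$\frac{1}{S{\left(0 \left(-31\right) \right)}} = \frac{1}{-122 + 8 \left(0 \left(-31\right)\right)^{2} + 32 \cdot 0 \left(-31\right)} = \frac{1}{-122 + 8 \cdot 0^{2} + 32 \cdot 0} = \frac{1}{-122 + 8 \cdot 0 + 0} = \frac{1}{-122 + 0 + 0} = \frac{1}{-122} = - \frac{1}{122}$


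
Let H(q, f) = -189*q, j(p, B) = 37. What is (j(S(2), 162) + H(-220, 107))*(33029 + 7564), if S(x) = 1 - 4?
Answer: 1689358881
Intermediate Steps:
S(x) = -3
(j(S(2), 162) + H(-220, 107))*(33029 + 7564) = (37 - 189*(-220))*(33029 + 7564) = (37 + 41580)*40593 = 41617*40593 = 1689358881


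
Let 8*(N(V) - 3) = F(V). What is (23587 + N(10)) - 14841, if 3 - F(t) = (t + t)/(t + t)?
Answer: 34997/4 ≈ 8749.3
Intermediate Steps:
F(t) = 2 (F(t) = 3 - (t + t)/(t + t) = 3 - 2*t/(2*t) = 3 - 2*t*1/(2*t) = 3 - 1*1 = 3 - 1 = 2)
N(V) = 13/4 (N(V) = 3 + (⅛)*2 = 3 + ¼ = 13/4)
(23587 + N(10)) - 14841 = (23587 + 13/4) - 14841 = 94361/4 - 14841 = 34997/4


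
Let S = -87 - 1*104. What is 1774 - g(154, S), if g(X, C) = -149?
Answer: 1923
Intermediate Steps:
S = -191 (S = -87 - 104 = -191)
1774 - g(154, S) = 1774 - 1*(-149) = 1774 + 149 = 1923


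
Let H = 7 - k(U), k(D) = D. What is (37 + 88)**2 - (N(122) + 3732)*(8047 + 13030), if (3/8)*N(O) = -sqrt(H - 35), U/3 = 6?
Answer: -78643739 + 168616*I*sqrt(46)/3 ≈ -7.8644e+7 + 3.812e+5*I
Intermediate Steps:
U = 18 (U = 3*6 = 18)
H = -11 (H = 7 - 1*18 = 7 - 18 = -11)
N(O) = -8*I*sqrt(46)/3 (N(O) = 8*(-sqrt(-11 - 35))/3 = 8*(-sqrt(-46))/3 = 8*(-I*sqrt(46))/3 = -8*I*sqrt(46)/3)
(37 + 88)**2 - (N(122) + 3732)*(8047 + 13030) = (37 + 88)**2 - (-8*I*sqrt(46)/3 + 3732)*(8047 + 13030) = 125**2 - (3732 - 8*I*sqrt(46)/3)*21077 = 15625 - (78659364 - 168616*I*sqrt(46)/3) = 15625 + (-78659364 + 168616*I*sqrt(46)/3) = -78643739 + 168616*I*sqrt(46)/3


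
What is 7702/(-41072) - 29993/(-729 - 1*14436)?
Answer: 1654409/924120 ≈ 1.7903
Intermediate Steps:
7702/(-41072) - 29993/(-729 - 1*14436) = 7702*(-1/41072) - 29993/(-729 - 14436) = -3851/20536 - 29993/(-15165) = -3851/20536 - 29993*(-1/15165) = -3851/20536 + 89/45 = 1654409/924120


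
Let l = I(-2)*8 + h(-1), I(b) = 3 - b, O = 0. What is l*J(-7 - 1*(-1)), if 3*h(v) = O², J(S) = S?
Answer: -240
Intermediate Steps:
h(v) = 0 (h(v) = (⅓)*0² = (⅓)*0 = 0)
l = 40 (l = (3 - 1*(-2))*8 + 0 = (3 + 2)*8 + 0 = 5*8 + 0 = 40 + 0 = 40)
l*J(-7 - 1*(-1)) = 40*(-7 - 1*(-1)) = 40*(-7 + 1) = 40*(-6) = -240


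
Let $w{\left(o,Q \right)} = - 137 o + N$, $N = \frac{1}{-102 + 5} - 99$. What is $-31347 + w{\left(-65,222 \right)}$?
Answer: $- \frac{2186478}{97} \approx -22541.0$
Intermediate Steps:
$N = - \frac{9604}{97}$ ($N = \frac{1}{-97} - 99 = - \frac{1}{97} - 99 = - \frac{9604}{97} \approx -99.01$)
$w{\left(o,Q \right)} = - \frac{9604}{97} - 137 o$ ($w{\left(o,Q \right)} = - 137 o - \frac{9604}{97} = - \frac{9604}{97} - 137 o$)
$-31347 + w{\left(-65,222 \right)} = -31347 - - \frac{854181}{97} = -31347 + \left(- \frac{9604}{97} + 8905\right) = -31347 + \frac{854181}{97} = - \frac{2186478}{97}$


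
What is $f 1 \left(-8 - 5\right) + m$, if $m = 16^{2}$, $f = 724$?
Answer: $-9156$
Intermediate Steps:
$m = 256$
$f 1 \left(-8 - 5\right) + m = 724 \cdot 1 \left(-8 - 5\right) + 256 = 724 \cdot 1 \left(-13\right) + 256 = 724 \left(-13\right) + 256 = -9412 + 256 = -9156$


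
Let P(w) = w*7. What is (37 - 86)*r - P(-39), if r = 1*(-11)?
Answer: 812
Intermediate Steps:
r = -11
P(w) = 7*w
(37 - 86)*r - P(-39) = (37 - 86)*(-11) - 7*(-39) = -49*(-11) - 1*(-273) = 539 + 273 = 812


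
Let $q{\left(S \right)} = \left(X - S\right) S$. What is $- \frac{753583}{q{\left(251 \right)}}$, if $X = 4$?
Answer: $\frac{753583}{61997} \approx 12.155$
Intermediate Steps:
$q{\left(S \right)} = S \left(4 - S\right)$ ($q{\left(S \right)} = \left(4 - S\right) S = S \left(4 - S\right)$)
$- \frac{753583}{q{\left(251 \right)}} = - \frac{753583}{251 \left(4 - 251\right)} = - \frac{753583}{251 \left(-247\right)} = - \frac{753583}{-61997} = \left(-753583\right) \left(- \frac{1}{61997}\right) = \frac{753583}{61997}$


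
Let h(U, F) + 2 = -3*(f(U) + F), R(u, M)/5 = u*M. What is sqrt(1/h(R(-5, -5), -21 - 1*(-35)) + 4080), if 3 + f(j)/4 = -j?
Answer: sqrt(2270585653)/746 ≈ 63.875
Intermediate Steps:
R(u, M) = 5*M*u (R(u, M) = 5*(u*M) = 5*(M*u) = 5*M*u)
f(j) = -12 - 4*j (f(j) = -12 + 4*(-j) = -12 - 4*j)
h(U, F) = 34 - 3*F + 12*U (h(U, F) = -2 - 3*((-12 - 4*U) + F) = -2 - 3*(-12 + F - 4*U) = -2 + (36 - 3*F + 12*U) = 34 - 3*F + 12*U)
sqrt(1/h(R(-5, -5), -21 - 1*(-35)) + 4080) = sqrt(1/(34 - 3*(-21 - 1*(-35)) + 12*(5*(-5)*(-5))) + 4080) = sqrt(1/(34 - 3*(-21 + 35) + 12*125) + 4080) = sqrt(1/(34 - 3*14 + 1500) + 4080) = sqrt(1/(34 - 42 + 1500) + 4080) = sqrt(1/1492 + 4080) = sqrt(6087361/1492) = sqrt(2270585653)/746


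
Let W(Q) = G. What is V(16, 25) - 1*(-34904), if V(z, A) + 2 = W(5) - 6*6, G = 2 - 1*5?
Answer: 34863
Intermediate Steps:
G = -3 (G = 2 - 5 = -3)
W(Q) = -3
V(z, A) = -41 (V(z, A) = -2 + (-3 - 6*6) = -2 + (-3 - 36) = -2 - 39 = -41)
V(16, 25) - 1*(-34904) = -41 - 1*(-34904) = -41 + 34904 = 34863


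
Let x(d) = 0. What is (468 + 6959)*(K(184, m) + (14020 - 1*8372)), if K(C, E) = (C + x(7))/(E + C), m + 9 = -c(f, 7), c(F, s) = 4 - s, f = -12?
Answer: 3734028228/89 ≈ 4.1955e+7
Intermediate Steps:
m = -6 (m = -9 - (4 - 1*7) = -9 - (4 - 7) = -9 - 1*(-3) = -9 + 3 = -6)
K(C, E) = C/(C + E) (K(C, E) = (C + 0)/(E + C) = C/(C + E))
(468 + 6959)*(K(184, m) + (14020 - 1*8372)) = (468 + 6959)*(184/(184 - 6) + (14020 - 1*8372)) = 7427*(184/178 + (14020 - 8372)) = 7427*(184*(1/178) + 5648) = 7427*(92/89 + 5648) = 7427*(502764/89) = 3734028228/89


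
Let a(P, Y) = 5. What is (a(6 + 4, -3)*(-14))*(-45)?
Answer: 3150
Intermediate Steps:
(a(6 + 4, -3)*(-14))*(-45) = (5*(-14))*(-45) = -70*(-45) = 3150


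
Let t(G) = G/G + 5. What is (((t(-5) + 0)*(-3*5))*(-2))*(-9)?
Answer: -1620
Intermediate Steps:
t(G) = 6 (t(G) = 1 + 5 = 6)
(((t(-5) + 0)*(-3*5))*(-2))*(-9) = (((6 + 0)*(-3*5))*(-2))*(-9) = ((6*(-15))*(-2))*(-9) = -90*(-2)*(-9) = 180*(-9) = -1620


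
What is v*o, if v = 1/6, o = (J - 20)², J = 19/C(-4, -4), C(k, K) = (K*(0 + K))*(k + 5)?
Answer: 90601/1536 ≈ 58.985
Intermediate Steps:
C(k, K) = K²*(5 + k) (C(k, K) = (K*K)*(5 + k) = K²*(5 + k))
J = 19/16 (J = 19/(((-4)²*(5 - 4))) = 19/((16*1)) = 19/16 ≈ 1.1875)
o = 90601/256 (o = (19/16 - 20)² = (-301/16)² = 90601/256 ≈ 353.91)
v = ⅙ ≈ 0.16667
v*o = (⅙)*(90601/256) = 90601/1536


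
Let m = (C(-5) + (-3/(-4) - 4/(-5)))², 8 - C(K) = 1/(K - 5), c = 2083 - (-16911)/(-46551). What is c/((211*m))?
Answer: 12926509600/121956466663 ≈ 0.10599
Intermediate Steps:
c = 32316274/15517 (c = 2083 - (-16911)*(-1)/46551 = 2083 - 1*5637/15517 = 2083 - 5637/15517 = 32316274/15517 ≈ 2082.6)
C(K) = 8 - 1/(-5 + K) (C(K) = 8 - 1/(K - 5) = 8 - 1/(-5 + K))
m = 37249/400 (m = ((-41 + 8*(-5))/(-5 - 5) + (-3/(-4) - 4/(-5)))² = ((-41 - 40)/(-10) + (-3*(-¼) - 4*(-⅕)))² = (-⅒*(-81) + (¾ + ⅘))² = (81/10 + 31/20)² = (193/20)² = 37249/400 ≈ 93.123)
c/((211*m)) = 32316274/(15517*((211*(37249/400)))) = 32316274/(15517*(7859539/400)) = (32316274/15517)*(400/7859539) = 12926509600/121956466663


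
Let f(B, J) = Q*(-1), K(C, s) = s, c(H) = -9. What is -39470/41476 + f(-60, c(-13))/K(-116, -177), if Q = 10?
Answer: -3285715/3670626 ≈ -0.89514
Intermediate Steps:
f(B, J) = -10 (f(B, J) = 10*(-1) = -10)
-39470/41476 + f(-60, c(-13))/K(-116, -177) = -39470/41476 - 10/(-177) = -39470*1/41476 - 10*(-1/177) = -19735/20738 + 10/177 = -3285715/3670626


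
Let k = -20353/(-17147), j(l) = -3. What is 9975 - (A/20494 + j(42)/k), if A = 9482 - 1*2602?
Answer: 2080815081832/208557191 ≈ 9977.2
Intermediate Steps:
A = 6880 (A = 9482 - 2602 = 6880)
k = 20353/17147 (k = -20353*(-1/17147) = 20353/17147 ≈ 1.1870)
9975 - (A/20494 + j(42)/k) = 9975 - (6880/20494 - 3/20353/17147) = 9975 - (6880*(1/20494) - 3*17147/20353) = 9975 - (3440/10247 - 51441/20353) = 9975 - 1*(-457101607/208557191) = 9975 + 457101607/208557191 = 2080815081832/208557191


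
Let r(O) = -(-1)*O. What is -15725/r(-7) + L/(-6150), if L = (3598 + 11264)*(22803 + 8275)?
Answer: -12749837/175 ≈ -72856.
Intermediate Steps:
r(O) = O
L = 461881236 (L = 14862*31078 = 461881236)
-15725/r(-7) + L/(-6150) = -15725/(-7) + 461881236/(-6150) = -15725*(-⅐) + 461881236*(-1/6150) = 15725/7 - 1877566/25 = -12749837/175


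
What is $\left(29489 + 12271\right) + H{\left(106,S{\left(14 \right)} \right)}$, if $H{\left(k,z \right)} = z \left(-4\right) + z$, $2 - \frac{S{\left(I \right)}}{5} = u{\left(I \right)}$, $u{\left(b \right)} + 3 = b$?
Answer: $41895$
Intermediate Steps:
$u{\left(b \right)} = -3 + b$
$S{\left(I \right)} = 25 - 5 I$ ($S{\left(I \right)} = 10 - 5 \left(-3 + I\right) = 10 - \left(-15 + 5 I\right) = 25 - 5 I$)
$H{\left(k,z \right)} = - 3 z$ ($H{\left(k,z \right)} = - 4 z + z = - 3 z$)
$\left(29489 + 12271\right) + H{\left(106,S{\left(14 \right)} \right)} = \left(29489 + 12271\right) - 3 \left(25 - 70\right) = 41760 - 3 \left(25 - 70\right) = 41760 - -135 = 41760 + 135 = 41895$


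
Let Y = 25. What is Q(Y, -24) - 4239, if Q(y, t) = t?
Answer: -4263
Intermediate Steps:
Q(Y, -24) - 4239 = -24 - 4239 = -4263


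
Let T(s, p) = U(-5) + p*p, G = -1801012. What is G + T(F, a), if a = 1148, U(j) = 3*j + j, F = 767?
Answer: -483128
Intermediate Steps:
U(j) = 4*j
T(s, p) = -20 + p² (T(s, p) = 4*(-5) + p*p = -20 + p²)
G + T(F, a) = -1801012 + (-20 + 1148²) = -1801012 + (-20 + 1317904) = -1801012 + 1317884 = -483128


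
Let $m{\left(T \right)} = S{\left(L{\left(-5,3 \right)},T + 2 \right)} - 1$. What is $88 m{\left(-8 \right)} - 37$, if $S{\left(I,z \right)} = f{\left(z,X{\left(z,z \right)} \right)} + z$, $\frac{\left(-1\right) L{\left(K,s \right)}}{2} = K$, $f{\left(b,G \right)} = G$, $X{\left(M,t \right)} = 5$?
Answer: $-213$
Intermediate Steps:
$L{\left(K,s \right)} = - 2 K$
$S{\left(I,z \right)} = 5 + z$
$m{\left(T \right)} = 6 + T$ ($m{\left(T \right)} = \left(5 + \left(T + 2\right)\right) - 1 = \left(5 + \left(2 + T\right)\right) - 1 = \left(7 + T\right) - 1 = 6 + T$)
$88 m{\left(-8 \right)} - 37 = 88 \left(6 - 8\right) - 37 = 88 \left(-2\right) - 37 = -176 - 37 = -213$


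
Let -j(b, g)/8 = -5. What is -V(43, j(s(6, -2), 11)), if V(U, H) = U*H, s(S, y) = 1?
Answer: -1720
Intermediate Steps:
j(b, g) = 40 (j(b, g) = -8*(-5) = 40)
V(U, H) = H*U
-V(43, j(s(6, -2), 11)) = -40*43 = -1*1720 = -1720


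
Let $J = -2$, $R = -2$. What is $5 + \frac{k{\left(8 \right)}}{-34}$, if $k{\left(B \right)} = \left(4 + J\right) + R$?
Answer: $5$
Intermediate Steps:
$k{\left(B \right)} = 0$ ($k{\left(B \right)} = \left(4 - 2\right) - 2 = 2 - 2 = 0$)
$5 + \frac{k{\left(8 \right)}}{-34} = 5 + \frac{0}{-34} = 5 + 0 \left(- \frac{1}{34}\right) = 5 + 0 = 5$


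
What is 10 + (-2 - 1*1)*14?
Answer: -32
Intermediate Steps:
10 + (-2 - 1*1)*14 = 10 + (-2 - 1)*14 = 10 - 3*14 = 10 - 42 = -32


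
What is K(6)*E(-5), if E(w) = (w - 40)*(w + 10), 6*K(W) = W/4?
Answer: -225/4 ≈ -56.250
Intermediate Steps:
K(W) = W/24 (K(W) = (W/4)/6 = W/24)
E(w) = (-40 + w)*(10 + w)
K(6)*E(-5) = ((1/24)*6)*(-400 + (-5)**2 - 30*(-5)) = (-400 + 25 + 150)/4 = (1/4)*(-225) = -225/4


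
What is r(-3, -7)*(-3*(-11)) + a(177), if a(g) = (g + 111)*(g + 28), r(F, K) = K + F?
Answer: 58710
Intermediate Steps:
r(F, K) = F + K
a(g) = (28 + g)*(111 + g) (a(g) = (111 + g)*(28 + g) = (28 + g)*(111 + g))
r(-3, -7)*(-3*(-11)) + a(177) = (-3 - 7)*(-3*(-11)) + (3108 + 177**2 + 139*177) = -10*33 + (3108 + 31329 + 24603) = -330 + 59040 = 58710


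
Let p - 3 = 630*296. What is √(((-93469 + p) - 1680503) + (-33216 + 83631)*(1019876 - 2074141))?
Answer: 18*I*√164050486 ≈ 2.3055e+5*I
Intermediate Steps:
p = 186483 (p = 3 + 630*296 = 3 + 186480 = 186483)
√(((-93469 + p) - 1680503) + (-33216 + 83631)*(1019876 - 2074141)) = √(((-93469 + 186483) - 1680503) + (-33216 + 83631)*(1019876 - 2074141)) = √((93014 - 1680503) + 50415*(-1054265)) = √(-1587489 - 53150769975) = √(-53152357464) = 18*I*√164050486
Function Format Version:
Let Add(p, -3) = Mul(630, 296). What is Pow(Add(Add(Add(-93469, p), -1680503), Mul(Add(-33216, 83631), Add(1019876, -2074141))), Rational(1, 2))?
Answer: Mul(18, I, Pow(164050486, Rational(1, 2))) ≈ Mul(2.3055e+5, I)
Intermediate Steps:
p = 186483 (p = Add(3, Mul(630, 296)) = Add(3, 186480) = 186483)
Pow(Add(Add(Add(-93469, p), -1680503), Mul(Add(-33216, 83631), Add(1019876, -2074141))), Rational(1, 2)) = Pow(Add(Add(Add(-93469, 186483), -1680503), Mul(Add(-33216, 83631), Add(1019876, -2074141))), Rational(1, 2)) = Pow(Add(Add(93014, -1680503), Mul(50415, -1054265)), Rational(1, 2)) = Pow(Add(-1587489, -53150769975), Rational(1, 2)) = Pow(-53152357464, Rational(1, 2)) = Mul(18, I, Pow(164050486, Rational(1, 2)))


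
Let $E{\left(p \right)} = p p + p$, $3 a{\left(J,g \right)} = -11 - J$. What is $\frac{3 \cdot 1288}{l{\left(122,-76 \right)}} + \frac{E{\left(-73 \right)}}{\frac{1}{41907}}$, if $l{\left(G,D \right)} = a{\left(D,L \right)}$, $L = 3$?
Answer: $\frac{14317119072}{65} \approx 2.2026 \cdot 10^{8}$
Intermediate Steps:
$a{\left(J,g \right)} = - \frac{11}{3} - \frac{J}{3}$ ($a{\left(J,g \right)} = \frac{-11 - J}{3} = - \frac{11}{3} - \frac{J}{3}$)
$E{\left(p \right)} = p + p^{2}$ ($E{\left(p \right)} = p^{2} + p = p + p^{2}$)
$l{\left(G,D \right)} = - \frac{11}{3} - \frac{D}{3}$
$\frac{3 \cdot 1288}{l{\left(122,-76 \right)}} + \frac{E{\left(-73 \right)}}{\frac{1}{41907}} = \frac{3 \cdot 1288}{- \frac{11}{3} - - \frac{76}{3}} + \frac{\left(-73\right) \left(1 - 73\right)}{\frac{1}{41907}} = \frac{3864}{- \frac{11}{3} + \frac{76}{3}} + \left(-73\right) \left(-72\right) \frac{1}{\frac{1}{41907}} = \frac{3864}{\frac{65}{3}} + 5256 \cdot 41907 = 3864 \cdot \frac{3}{65} + 220263192 = \frac{11592}{65} + 220263192 = \frac{14317119072}{65}$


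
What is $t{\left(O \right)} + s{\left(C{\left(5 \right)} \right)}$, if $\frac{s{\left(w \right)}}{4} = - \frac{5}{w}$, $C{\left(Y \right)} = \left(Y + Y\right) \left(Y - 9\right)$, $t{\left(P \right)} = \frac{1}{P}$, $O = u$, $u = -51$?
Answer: $\frac{49}{102} \approx 0.48039$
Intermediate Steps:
$O = -51$
$C{\left(Y \right)} = 2 Y \left(-9 + Y\right)$
$s{\left(w \right)} = - \frac{20}{w}$ ($s{\left(w \right)} = 4 \left(- \frac{5}{w}\right) = - \frac{20}{w}$)
$t{\left(O \right)} + s{\left(C{\left(5 \right)} \right)} = \frac{1}{-51} - \frac{20}{2 \cdot 5 \left(-9 + 5\right)} = - \frac{1}{51} - \frac{20}{2 \cdot 5 \left(-4\right)} = - \frac{1}{51} - \frac{20}{-40} = - \frac{1}{51} - - \frac{1}{2} = - \frac{1}{51} + \frac{1}{2} = \frac{49}{102}$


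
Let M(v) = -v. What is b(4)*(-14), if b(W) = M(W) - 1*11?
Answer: 210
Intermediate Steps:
b(W) = -11 - W (b(W) = -W - 1*11 = -W - 11 = -11 - W)
b(4)*(-14) = (-11 - 1*4)*(-14) = (-11 - 4)*(-14) = -15*(-14) = 210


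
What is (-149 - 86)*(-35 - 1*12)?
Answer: 11045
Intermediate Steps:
(-149 - 86)*(-35 - 1*12) = -235*(-35 - 12) = -235*(-47) = 11045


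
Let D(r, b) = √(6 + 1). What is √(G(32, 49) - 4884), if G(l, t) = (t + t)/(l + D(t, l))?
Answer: √(-156190 - 4884*√7)/√(32 + √7) ≈ 69.865*I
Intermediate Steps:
D(r, b) = √7
G(l, t) = 2*t/(l + √7) (G(l, t) = (t + t)/(l + √7) = (2*t)/(l + √7) = 2*t/(l + √7))
√(G(32, 49) - 4884) = √(2*49/(32 + √7) - 4884) = √(98/(32 + √7) - 4884) = √(-4884 + 98/(32 + √7))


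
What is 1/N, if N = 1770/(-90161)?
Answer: -90161/1770 ≈ -50.938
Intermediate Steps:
N = -1770/90161 (N = 1770*(-1/90161) = -1770/90161 ≈ -0.019632)
1/N = 1/(-1770/90161) = -90161/1770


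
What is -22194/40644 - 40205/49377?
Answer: -151664731/111493266 ≈ -1.3603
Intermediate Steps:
-22194/40644 - 40205/49377 = -22194*1/40644 - 40205*1/49377 = -1233/2258 - 40205/49377 = -151664731/111493266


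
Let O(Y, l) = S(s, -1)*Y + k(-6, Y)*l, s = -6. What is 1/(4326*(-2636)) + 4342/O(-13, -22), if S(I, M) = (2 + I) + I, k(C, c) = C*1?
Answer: 24756642325/1493837016 ≈ 16.573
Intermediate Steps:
k(C, c) = C
S(I, M) = 2 + 2*I
O(Y, l) = -10*Y - 6*l (O(Y, l) = (2 + 2*(-6))*Y - 6*l = (2 - 12)*Y - 6*l = -10*Y - 6*l)
1/(4326*(-2636)) + 4342/O(-13, -22) = 1/(4326*(-2636)) + 4342/(-10*(-13) - 6*(-22)) = (1/4326)*(-1/2636) + 4342/(130 + 132) = -1/11403336 + 4342/262 = -1/11403336 + 4342*(1/262) = -1/11403336 + 2171/131 = 24756642325/1493837016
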